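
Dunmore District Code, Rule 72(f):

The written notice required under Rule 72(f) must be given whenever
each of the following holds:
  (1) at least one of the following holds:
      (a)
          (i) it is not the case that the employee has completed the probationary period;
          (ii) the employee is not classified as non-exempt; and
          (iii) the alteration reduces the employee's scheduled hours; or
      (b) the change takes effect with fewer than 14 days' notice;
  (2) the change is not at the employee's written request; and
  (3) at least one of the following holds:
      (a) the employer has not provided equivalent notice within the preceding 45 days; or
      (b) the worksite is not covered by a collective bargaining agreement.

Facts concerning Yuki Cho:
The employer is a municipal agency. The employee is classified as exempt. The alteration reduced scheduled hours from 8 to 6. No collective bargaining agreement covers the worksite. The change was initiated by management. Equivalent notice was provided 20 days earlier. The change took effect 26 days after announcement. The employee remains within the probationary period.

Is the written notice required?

(i) not (past probation) — met.
(ii) not (non-exempt) — met.
(iii) hours reduced — holds.
(a): T AND T AND T → true.
(b) < 14 days' notice — not met.
(1) = T OR F = true.
(2) not employee-requested — satisfied.
(a) no recent notice — not met.
(b) no CBA — holds.
(3): F OR T → true.
Overall = T AND T AND T = true.

Yes — required.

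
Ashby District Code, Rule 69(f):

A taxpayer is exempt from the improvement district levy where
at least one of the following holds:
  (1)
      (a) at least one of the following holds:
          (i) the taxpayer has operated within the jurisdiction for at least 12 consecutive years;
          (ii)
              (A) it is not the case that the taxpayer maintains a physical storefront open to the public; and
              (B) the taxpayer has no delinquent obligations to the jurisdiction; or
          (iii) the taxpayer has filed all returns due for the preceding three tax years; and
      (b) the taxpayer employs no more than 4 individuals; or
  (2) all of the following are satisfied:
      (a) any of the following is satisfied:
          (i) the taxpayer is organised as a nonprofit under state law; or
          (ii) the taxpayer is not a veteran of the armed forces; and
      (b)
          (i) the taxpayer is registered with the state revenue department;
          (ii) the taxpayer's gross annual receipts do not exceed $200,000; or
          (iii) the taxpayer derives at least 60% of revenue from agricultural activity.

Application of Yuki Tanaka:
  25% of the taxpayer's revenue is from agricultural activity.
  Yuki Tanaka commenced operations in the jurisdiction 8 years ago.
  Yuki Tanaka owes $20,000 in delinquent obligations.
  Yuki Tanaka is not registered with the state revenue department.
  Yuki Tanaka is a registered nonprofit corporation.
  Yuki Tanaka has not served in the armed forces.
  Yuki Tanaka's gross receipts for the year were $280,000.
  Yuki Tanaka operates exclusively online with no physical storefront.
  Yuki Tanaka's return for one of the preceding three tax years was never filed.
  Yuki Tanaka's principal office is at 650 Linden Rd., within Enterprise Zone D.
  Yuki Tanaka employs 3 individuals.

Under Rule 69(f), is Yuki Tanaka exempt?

No — not exempt.

(i) ≥ 12 yrs in jurisdiction — not satisfied.
(A) not (has storefront) — met.
(B) no delinquency — fails.
(ii): T AND F → false.
(iii) returns current — not satisfied.
So (a) is not satisfied (F OR F OR F).
(b) ≤ 4 employees — met.
(1): F AND T → false.
(i) nonprofit — holds.
(ii) not (veteran) — holds.
(a) = T OR T = true.
(i) state-registered — not met.
(ii) receipts ≤ $200,000 — not met.
(iii) ≥60% agricultural — fails.
So (b) is not satisfied (F OR F OR F).
So (2) is not satisfied (T AND F).
Overall = F OR F = false.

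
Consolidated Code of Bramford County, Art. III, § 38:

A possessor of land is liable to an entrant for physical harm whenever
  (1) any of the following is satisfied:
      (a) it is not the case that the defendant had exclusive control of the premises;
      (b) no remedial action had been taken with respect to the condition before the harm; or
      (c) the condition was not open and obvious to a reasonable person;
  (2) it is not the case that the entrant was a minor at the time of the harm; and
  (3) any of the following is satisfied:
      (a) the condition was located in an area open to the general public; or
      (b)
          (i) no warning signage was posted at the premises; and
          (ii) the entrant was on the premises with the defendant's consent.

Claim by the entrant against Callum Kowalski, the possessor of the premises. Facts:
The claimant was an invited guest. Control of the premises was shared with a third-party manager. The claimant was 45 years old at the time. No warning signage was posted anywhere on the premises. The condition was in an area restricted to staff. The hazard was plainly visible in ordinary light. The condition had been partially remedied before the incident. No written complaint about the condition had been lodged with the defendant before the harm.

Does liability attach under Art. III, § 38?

Yes — liable.

(a) not (exclusive control) — holds.
(b) no remedial action — not satisfied.
(c) not open/obvious — fails.
So (1) is satisfied (T OR F OR F).
(2) not (entrant a minor) — holds.
(a) public area — not satisfied.
(i) no signage posted — met.
(ii) consent to enter — satisfied.
So (b) is satisfied (T AND T).
(3): F OR T → true.
Overall: T AND T AND T → true.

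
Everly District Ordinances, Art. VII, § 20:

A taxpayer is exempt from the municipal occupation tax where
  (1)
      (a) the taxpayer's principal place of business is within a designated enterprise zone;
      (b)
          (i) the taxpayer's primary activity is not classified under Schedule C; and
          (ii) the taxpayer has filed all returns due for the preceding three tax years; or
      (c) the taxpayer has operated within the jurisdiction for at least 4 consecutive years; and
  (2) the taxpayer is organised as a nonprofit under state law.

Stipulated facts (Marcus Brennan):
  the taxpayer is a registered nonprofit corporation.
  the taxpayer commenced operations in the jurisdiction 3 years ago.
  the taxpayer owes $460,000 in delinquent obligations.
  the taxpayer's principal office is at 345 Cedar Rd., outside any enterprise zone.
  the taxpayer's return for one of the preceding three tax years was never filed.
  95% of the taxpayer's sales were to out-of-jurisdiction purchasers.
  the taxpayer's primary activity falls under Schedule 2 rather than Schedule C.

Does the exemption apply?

(a) in enterprise zone — fails.
(i) not (Schedule C activity) — satisfied.
(ii) returns current — not met.
(b): T AND F → false.
(c) ≥ 4 yrs in jurisdiction — not met.
So (1) is not satisfied (F OR F OR F).
(2) nonprofit — satisfied.
So Overall is not satisfied (F AND T).

No — not exempt.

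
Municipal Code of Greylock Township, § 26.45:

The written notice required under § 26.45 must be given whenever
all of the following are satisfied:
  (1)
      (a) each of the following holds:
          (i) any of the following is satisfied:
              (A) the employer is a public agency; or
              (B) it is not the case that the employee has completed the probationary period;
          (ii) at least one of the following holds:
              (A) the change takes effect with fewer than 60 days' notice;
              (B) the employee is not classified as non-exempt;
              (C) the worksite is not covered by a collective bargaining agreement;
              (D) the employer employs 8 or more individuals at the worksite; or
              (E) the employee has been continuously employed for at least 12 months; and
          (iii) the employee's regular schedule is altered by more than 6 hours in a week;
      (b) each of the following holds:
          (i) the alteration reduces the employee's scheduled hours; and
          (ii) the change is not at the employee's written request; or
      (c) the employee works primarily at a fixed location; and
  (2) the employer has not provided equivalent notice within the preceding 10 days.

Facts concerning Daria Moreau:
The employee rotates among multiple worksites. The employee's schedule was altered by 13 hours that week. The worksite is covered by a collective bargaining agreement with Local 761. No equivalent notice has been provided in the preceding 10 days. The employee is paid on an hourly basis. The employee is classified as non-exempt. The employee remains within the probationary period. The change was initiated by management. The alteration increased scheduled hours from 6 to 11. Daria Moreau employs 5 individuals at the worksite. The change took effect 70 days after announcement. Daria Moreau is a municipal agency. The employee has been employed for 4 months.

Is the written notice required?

(A) public agency — met.
(B) not (past probation) — met.
(i): T OR T → true.
(A) < 60 days' notice — not met.
(B) not (non-exempt) — not met.
(C) no CBA — not met.
(D) ≥ 8 at site — fails.
(E) tenure ≥ 12 mo. — not met.
(ii) = F OR F OR F OR F OR F = false.
(iii) schedule shift > 6h — holds.
So (a) is not satisfied (T AND F AND T).
(i) hours reduced — not satisfied.
(ii) not employee-requested — met.
So (b) is not satisfied (F AND T).
(c) fixed location — fails.
So (1) is not satisfied (F OR F OR F).
(2) no recent notice — met.
So Overall is not satisfied (F AND T).

No — not required.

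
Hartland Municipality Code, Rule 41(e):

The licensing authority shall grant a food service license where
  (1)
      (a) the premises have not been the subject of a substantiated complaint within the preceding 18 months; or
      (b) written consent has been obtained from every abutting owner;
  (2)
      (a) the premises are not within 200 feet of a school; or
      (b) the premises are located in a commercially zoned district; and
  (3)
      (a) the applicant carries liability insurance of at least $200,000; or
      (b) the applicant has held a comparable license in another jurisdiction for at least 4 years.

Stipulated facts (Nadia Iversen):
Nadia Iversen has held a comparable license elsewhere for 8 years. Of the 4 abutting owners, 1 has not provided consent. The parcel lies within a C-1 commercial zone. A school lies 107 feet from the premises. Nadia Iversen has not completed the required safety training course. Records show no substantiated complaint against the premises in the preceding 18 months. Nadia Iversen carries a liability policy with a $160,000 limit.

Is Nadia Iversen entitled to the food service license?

Yes — granted.

(a) no complaint in 18 mo. — holds.
(b) all abutters consent — not met.
(1): T OR F → true.
(a) ≥200 ft from school — not met.
(b) commercially zoned — met.
(2): F OR T → true.
(a) insurance ≥ $200,000 — not met.
(b) prior license ≥ 4 yr — satisfied.
So (3) is satisfied (F OR T).
Overall: T AND T AND T → true.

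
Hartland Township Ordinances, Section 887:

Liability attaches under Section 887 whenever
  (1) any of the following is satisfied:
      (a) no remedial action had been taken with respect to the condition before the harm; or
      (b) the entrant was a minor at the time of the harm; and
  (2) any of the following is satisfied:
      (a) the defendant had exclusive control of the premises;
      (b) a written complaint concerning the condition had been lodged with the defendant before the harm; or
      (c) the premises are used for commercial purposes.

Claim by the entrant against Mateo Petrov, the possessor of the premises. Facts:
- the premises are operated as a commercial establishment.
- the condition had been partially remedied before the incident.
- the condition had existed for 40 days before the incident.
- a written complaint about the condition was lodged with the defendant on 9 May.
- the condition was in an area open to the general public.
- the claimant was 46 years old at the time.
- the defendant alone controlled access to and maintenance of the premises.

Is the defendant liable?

(a) no remedial action — not satisfied.
(b) entrant a minor — not met.
(1): F OR F → false.
(a) exclusive control — holds.
(b) complaint lodged — satisfied.
(c) commercial use — holds.
(2) = T OR T OR T = true.
So Overall is not satisfied (F AND T).

No — not liable.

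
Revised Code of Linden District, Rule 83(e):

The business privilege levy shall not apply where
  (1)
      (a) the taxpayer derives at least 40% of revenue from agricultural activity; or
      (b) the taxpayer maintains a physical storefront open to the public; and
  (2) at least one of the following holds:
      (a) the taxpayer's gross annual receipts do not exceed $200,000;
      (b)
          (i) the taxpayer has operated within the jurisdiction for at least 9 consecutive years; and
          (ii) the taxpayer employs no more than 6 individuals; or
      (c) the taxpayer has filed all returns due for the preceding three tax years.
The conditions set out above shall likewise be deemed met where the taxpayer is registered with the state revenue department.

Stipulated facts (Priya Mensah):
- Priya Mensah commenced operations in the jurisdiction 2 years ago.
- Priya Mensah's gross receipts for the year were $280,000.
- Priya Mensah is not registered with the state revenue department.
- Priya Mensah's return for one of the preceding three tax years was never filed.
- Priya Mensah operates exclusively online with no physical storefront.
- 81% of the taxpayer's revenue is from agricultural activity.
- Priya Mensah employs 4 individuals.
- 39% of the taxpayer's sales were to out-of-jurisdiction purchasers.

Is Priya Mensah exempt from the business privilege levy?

No — not exempt.

(a) ≥40% agricultural — satisfied.
(b) has storefront — not satisfied.
(1) = T OR F = true.
(a) receipts ≤ $200,000 — not satisfied.
(i) ≥ 9 yrs in jurisdiction — fails.
(ii) ≤ 6 employees — holds.
(b) = F AND T = false.
(c) returns current — fails.
(2): F OR F OR F → false.
Overall: T AND F → false.
Exception (state-registered) — not satisfied.
Result: main false OR exception false → false.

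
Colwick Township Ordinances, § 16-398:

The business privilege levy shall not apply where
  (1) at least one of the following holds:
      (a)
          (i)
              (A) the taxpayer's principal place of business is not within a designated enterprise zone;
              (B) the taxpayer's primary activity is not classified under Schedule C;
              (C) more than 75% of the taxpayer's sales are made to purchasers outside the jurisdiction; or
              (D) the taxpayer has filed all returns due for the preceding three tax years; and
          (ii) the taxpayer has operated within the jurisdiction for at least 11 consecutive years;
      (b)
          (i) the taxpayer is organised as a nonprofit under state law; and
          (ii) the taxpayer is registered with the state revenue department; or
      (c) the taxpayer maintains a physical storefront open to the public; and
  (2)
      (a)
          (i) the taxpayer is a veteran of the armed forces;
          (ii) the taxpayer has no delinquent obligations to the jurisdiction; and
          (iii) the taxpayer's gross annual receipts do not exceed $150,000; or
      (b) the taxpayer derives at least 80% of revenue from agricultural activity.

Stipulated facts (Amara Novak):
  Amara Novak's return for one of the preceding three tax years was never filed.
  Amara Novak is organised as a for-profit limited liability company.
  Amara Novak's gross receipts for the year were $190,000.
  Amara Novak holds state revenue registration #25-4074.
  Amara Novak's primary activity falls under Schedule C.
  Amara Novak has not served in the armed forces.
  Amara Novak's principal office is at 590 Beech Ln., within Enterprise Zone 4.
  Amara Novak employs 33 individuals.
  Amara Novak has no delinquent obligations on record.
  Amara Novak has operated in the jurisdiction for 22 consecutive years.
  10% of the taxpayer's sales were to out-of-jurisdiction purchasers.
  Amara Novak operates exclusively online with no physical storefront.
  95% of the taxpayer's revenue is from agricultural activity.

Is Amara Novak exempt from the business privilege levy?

No — not exempt.

(A) not (in enterprise zone) — not satisfied.
(B) not (Schedule C activity) — fails.
(C) >75% out-of-jur. sales — not satisfied.
(D) returns current — not satisfied.
(i): F OR F OR F OR F → false.
(ii) ≥ 11 yrs in jurisdiction — met.
So (a) is not satisfied (F AND T).
(i) nonprofit — fails.
(ii) state-registered — satisfied.
(b): F AND T → false.
(c) has storefront — fails.
(1) = F OR F OR F = false.
(i) veteran — not satisfied.
(ii) no delinquency — satisfied.
(iii) receipts ≤ $150,000 — not satisfied.
(a): F AND T AND F → false.
(b) ≥80% agricultural — holds.
(2) = F OR T = true.
Overall: F AND T → false.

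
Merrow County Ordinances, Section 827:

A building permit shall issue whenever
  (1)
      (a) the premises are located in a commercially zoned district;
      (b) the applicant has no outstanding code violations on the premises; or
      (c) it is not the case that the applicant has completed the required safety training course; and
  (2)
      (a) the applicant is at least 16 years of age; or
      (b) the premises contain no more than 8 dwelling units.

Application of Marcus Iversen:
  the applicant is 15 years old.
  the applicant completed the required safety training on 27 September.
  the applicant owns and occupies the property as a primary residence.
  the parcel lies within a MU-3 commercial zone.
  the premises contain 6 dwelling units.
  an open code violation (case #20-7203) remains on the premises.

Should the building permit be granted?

(a) commercially zoned — holds.
(b) no code violations — fails.
(c) not (safety training) — not met.
(1) = T OR F OR F = true.
(a) age ≥ 16 — not met.
(b) ≤ 8 units — met.
(2) = F OR T = true.
So Overall is satisfied (T AND T).

Yes — granted.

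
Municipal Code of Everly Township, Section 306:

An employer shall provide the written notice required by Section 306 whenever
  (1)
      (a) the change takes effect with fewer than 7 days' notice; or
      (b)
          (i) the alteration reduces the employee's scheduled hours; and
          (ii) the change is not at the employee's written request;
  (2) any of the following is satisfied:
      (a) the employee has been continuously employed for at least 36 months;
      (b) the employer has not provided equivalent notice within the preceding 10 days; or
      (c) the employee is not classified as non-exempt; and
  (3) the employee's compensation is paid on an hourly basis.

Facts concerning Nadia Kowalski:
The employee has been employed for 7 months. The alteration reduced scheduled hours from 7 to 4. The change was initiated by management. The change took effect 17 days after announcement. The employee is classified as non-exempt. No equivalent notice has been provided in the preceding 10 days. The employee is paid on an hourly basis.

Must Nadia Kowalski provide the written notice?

Yes — required.

(a) < 7 days' notice — not met.
(i) hours reduced — met.
(ii) not employee-requested — satisfied.
(b): T AND T → true.
So (1) is satisfied (F OR T).
(a) tenure ≥ 36 mo. — fails.
(b) no recent notice — met.
(c) not (non-exempt) — not satisfied.
(2) = F OR T OR F = true.
(3) hourly-paid — satisfied.
Overall: T AND T AND T → true.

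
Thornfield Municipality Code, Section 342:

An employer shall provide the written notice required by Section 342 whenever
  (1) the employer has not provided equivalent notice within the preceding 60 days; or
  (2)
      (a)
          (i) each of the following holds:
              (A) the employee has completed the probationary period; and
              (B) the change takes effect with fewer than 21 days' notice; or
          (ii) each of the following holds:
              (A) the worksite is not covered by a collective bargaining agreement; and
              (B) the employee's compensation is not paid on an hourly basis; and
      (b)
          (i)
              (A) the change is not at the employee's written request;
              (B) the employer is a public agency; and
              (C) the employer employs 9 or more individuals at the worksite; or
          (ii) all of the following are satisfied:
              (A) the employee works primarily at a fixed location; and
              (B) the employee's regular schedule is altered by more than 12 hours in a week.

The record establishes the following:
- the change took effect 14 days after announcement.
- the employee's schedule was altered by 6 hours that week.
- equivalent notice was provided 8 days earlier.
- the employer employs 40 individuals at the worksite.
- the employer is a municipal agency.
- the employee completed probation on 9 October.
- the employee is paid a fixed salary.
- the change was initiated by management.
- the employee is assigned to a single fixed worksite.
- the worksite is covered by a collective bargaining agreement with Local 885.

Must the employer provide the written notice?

Yes — required.

(1) no recent notice — not met.
(A) past probation — met.
(B) < 21 days' notice — met.
(i): T AND T → true.
(A) no CBA — not satisfied.
(B) not (hourly-paid) — met.
(ii) = F AND T = false.
So (a) is satisfied (T OR F).
(A) not employee-requested — met.
(B) public agency — holds.
(C) ≥ 9 at site — holds.
(i) = T AND T AND T = true.
(A) fixed location — met.
(B) schedule shift > 12h — fails.
(ii) = T AND F = false.
So (b) is satisfied (T OR F).
So (2) is satisfied (T AND T).
So Overall is satisfied (F OR T).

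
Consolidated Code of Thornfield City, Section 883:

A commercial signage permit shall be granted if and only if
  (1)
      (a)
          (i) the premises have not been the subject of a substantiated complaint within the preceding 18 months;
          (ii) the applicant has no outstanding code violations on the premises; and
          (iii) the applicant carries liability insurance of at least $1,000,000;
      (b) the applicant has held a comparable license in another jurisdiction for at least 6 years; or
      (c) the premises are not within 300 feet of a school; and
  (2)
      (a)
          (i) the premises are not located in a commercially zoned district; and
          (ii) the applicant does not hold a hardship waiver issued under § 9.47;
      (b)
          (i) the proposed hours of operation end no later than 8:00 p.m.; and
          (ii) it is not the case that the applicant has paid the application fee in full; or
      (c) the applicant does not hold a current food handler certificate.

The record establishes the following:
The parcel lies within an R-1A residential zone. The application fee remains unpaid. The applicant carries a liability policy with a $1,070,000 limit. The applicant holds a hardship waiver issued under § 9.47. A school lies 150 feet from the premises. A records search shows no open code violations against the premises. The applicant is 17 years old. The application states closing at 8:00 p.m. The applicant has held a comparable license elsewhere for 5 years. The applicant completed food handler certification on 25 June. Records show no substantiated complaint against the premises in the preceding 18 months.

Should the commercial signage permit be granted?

Yes — granted.

(i) no complaint in 18 mo. — satisfied.
(ii) no code violations — holds.
(iii) insurance ≥ $1,000,000 — satisfied.
(a) = T AND T AND T = true.
(b) prior license ≥ 6 yr — fails.
(c) ≥300 ft from school — not met.
So (1) is satisfied (T OR F OR F).
(i) not (commercially zoned) — satisfied.
(ii) not (hardship waiver) — not satisfied.
(a) = T AND F = false.
(i) closes by 8 p.m. — met.
(ii) not (fee paid) — holds.
(b): T AND T → true.
(c) not (food handler cert.) — fails.
(2): F OR T OR F → true.
Overall: T AND T → true.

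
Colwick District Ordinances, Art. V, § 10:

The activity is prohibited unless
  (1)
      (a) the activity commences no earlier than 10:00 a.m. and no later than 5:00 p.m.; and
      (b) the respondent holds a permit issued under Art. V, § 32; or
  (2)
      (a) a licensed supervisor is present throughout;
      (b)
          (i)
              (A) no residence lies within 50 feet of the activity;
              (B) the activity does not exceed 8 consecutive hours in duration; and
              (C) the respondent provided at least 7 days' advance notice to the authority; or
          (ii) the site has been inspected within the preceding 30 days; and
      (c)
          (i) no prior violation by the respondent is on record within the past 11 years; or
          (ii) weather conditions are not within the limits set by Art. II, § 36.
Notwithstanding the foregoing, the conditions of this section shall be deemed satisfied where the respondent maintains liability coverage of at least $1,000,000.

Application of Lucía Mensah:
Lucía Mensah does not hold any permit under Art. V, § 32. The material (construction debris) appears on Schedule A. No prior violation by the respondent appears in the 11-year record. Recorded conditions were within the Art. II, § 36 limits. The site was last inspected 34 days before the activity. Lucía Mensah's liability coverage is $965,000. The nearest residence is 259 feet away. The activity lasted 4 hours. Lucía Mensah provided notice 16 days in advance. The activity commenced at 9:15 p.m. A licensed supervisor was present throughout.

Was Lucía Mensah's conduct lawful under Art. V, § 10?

Yes — lawful.

(a) start within hours — not satisfied.
(b) holds permit — not satisfied.
So (1) is not satisfied (F AND F).
(a) supervisor present — holds.
(A) no residence in 50 ft — holds.
(B) ≤ 8 hrs duration — satisfied.
(C) ≥7 days' notice — holds.
(i) = T AND T AND T = true.
(ii) site inspected — not satisfied.
So (b) is satisfied (T OR F).
(i) no prior violation — met.
(ii) not (weather ok) — not met.
(c): T OR F → true.
(2) = T AND T AND T = true.
So Overall is satisfied (F OR T).
Exception (coverage ≥ $1,000,000) — not satisfied.
Result: main true OR exception false → true.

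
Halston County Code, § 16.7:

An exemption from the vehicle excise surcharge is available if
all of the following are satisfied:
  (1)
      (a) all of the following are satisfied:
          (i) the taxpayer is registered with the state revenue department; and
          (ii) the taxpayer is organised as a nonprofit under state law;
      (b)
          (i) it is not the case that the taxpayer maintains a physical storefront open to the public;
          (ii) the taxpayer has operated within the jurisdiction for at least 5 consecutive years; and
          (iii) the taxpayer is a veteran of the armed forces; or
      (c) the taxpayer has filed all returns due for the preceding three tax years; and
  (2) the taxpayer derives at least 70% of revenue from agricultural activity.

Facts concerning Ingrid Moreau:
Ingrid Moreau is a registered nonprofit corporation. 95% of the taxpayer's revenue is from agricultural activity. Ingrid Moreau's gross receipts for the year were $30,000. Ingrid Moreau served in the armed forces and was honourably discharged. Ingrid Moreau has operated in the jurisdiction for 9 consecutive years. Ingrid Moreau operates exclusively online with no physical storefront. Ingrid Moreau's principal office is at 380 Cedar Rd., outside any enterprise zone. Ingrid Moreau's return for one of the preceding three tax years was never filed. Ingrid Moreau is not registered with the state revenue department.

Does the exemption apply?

Yes — exempt.

(i) state-registered — not met.
(ii) nonprofit — holds.
(a): F AND T → false.
(i) not (has storefront) — satisfied.
(ii) ≥ 5 yrs in jurisdiction — met.
(iii) veteran — satisfied.
(b): T AND T AND T → true.
(c) returns current — fails.
So (1) is satisfied (F OR T OR F).
(2) ≥70% agricultural — met.
Overall: T AND T → true.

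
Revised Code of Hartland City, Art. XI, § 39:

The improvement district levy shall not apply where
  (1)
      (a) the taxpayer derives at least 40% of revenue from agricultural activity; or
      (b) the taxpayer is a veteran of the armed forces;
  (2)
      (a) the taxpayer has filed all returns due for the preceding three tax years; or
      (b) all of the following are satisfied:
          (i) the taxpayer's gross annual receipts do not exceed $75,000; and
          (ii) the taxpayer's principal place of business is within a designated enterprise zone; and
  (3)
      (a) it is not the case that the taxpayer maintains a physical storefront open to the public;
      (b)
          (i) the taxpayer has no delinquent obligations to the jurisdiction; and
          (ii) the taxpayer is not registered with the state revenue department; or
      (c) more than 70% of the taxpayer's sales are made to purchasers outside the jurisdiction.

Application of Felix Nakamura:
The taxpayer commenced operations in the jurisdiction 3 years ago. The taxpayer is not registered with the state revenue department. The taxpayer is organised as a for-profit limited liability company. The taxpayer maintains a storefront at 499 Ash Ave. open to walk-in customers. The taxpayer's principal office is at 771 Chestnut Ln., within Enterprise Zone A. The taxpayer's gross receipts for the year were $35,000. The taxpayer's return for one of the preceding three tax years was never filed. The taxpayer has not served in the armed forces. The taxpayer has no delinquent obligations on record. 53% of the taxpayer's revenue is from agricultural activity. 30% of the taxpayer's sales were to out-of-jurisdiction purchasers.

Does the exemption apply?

(a) ≥40% agricultural — satisfied.
(b) veteran — fails.
So (1) is satisfied (T OR F).
(a) returns current — fails.
(i) receipts ≤ $75,000 — satisfied.
(ii) in enterprise zone — met.
So (b) is satisfied (T AND T).
So (2) is satisfied (F OR T).
(a) not (has storefront) — not met.
(i) no delinquency — holds.
(ii) not (state-registered) — holds.
(b) = T AND T = true.
(c) >70% out-of-jur. sales — fails.
(3): F OR T OR F → true.
Overall: T AND T AND T → true.

Yes — exempt.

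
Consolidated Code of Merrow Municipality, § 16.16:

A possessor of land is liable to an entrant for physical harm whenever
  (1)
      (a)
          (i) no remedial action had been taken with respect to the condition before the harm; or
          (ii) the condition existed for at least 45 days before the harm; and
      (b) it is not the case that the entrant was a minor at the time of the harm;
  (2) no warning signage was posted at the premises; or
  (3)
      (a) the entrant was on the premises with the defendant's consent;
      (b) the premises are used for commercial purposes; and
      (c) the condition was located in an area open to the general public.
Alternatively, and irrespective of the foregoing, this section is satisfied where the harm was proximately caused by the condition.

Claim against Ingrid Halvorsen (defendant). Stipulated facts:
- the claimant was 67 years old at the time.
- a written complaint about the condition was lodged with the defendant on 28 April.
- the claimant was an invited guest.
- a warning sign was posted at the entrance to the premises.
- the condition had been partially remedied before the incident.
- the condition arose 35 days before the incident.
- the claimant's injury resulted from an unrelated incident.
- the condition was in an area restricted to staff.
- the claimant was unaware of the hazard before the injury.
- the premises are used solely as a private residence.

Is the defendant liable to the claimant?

(i) no remedial action — fails.
(ii) condition ≥45 days old — fails.
(a) = F OR F = false.
(b) not (entrant a minor) — met.
(1) = F AND T = false.
(2) no signage posted — not met.
(a) consent to enter — met.
(b) commercial use — fails.
(c) public area — not satisfied.
So (3) is not satisfied (T AND F AND F).
So Overall is not satisfied (F OR F OR F).
Exception (proximate cause) — not satisfied.
Result: main false OR exception false → false.

No — not liable.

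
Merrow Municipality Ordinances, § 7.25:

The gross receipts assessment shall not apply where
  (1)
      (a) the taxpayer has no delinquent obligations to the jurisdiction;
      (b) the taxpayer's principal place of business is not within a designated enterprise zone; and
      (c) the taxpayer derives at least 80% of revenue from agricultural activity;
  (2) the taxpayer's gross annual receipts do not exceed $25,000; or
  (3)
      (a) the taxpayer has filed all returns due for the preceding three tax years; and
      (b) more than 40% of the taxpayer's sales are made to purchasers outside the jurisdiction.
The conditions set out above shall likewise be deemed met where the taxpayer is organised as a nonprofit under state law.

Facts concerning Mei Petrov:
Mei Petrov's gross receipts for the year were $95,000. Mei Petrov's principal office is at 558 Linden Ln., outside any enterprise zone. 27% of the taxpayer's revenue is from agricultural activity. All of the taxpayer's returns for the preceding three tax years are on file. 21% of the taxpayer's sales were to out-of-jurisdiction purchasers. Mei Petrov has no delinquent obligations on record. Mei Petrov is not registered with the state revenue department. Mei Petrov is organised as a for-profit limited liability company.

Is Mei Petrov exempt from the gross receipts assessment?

No — not exempt.

(a) no delinquency — met.
(b) not (in enterprise zone) — holds.
(c) ≥80% agricultural — not met.
(1) = T AND T AND F = false.
(2) receipts ≤ $25,000 — not satisfied.
(a) returns current — satisfied.
(b) >40% out-of-jur. sales — not satisfied.
(3): T AND F → false.
Overall: F OR F OR F → false.
Exception (nonprofit) — not satisfied.
Result: main false OR exception false → false.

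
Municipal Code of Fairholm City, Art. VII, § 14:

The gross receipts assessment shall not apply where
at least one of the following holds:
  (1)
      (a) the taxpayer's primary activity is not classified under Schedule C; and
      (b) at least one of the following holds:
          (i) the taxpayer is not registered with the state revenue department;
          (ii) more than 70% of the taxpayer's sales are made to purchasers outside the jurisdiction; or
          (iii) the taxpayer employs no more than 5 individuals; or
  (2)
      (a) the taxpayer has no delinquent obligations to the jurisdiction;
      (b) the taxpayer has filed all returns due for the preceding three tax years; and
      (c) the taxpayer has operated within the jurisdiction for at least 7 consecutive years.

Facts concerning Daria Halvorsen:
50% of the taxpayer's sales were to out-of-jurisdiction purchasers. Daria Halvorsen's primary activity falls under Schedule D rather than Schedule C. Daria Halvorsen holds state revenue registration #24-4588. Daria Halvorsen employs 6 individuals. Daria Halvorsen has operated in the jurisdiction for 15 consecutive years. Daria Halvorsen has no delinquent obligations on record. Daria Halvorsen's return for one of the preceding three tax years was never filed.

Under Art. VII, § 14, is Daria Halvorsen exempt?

No — not exempt.

(a) not (Schedule C activity) — met.
(i) not (state-registered) — not satisfied.
(ii) >70% out-of-jur. sales — not satisfied.
(iii) ≤ 5 employees — not satisfied.
(b) = F OR F OR F = false.
(1): T AND F → false.
(a) no delinquency — holds.
(b) returns current — not met.
(c) ≥ 7 yrs in jurisdiction — met.
So (2) is not satisfied (T AND F AND T).
Overall: F OR F → false.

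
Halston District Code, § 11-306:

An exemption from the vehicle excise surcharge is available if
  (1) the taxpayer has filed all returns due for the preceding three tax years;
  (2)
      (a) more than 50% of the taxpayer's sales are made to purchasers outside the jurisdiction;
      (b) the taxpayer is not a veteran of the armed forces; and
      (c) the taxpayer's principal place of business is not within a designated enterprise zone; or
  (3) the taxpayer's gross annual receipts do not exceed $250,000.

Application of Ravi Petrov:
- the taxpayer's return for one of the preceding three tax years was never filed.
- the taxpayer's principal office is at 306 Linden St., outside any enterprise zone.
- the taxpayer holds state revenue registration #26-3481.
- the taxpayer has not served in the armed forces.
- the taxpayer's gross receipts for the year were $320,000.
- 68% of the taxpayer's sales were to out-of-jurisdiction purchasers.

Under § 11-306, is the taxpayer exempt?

(1) returns current — fails.
(a) >50% out-of-jur. sales — satisfied.
(b) not (veteran) — met.
(c) not (in enterprise zone) — satisfied.
(2): T AND T AND T → true.
(3) receipts ≤ $250,000 — fails.
Overall = F OR T OR F = true.

Yes — exempt.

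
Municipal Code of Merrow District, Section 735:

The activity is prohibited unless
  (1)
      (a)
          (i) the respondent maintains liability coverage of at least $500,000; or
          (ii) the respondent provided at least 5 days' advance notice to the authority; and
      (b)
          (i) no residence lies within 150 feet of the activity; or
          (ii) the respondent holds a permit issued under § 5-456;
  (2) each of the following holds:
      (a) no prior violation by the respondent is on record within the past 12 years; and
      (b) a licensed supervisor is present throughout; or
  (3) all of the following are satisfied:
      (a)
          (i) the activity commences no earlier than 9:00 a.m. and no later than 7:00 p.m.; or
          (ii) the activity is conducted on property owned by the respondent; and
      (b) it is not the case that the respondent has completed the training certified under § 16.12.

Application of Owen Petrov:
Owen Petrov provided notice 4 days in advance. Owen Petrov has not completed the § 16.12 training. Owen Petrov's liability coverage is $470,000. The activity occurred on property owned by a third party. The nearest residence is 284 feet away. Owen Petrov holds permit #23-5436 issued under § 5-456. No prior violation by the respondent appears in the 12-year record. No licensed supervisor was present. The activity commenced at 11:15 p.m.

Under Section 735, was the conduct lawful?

No — unlawful.

(i) coverage ≥ $500,000 — not satisfied.
(ii) ≥5 days' notice — not met.
(a) = F OR F = false.
(i) no residence in 150 ft — holds.
(ii) holds permit — met.
So (b) is satisfied (T OR T).
So (1) is not satisfied (F AND T).
(a) no prior violation — satisfied.
(b) supervisor present — fails.
(2): T AND F → false.
(i) start within hours — not satisfied.
(ii) own property — fails.
(a): F OR F → false.
(b) not (training certified) — satisfied.
(3) = F AND T = false.
Overall = F OR F OR F = false.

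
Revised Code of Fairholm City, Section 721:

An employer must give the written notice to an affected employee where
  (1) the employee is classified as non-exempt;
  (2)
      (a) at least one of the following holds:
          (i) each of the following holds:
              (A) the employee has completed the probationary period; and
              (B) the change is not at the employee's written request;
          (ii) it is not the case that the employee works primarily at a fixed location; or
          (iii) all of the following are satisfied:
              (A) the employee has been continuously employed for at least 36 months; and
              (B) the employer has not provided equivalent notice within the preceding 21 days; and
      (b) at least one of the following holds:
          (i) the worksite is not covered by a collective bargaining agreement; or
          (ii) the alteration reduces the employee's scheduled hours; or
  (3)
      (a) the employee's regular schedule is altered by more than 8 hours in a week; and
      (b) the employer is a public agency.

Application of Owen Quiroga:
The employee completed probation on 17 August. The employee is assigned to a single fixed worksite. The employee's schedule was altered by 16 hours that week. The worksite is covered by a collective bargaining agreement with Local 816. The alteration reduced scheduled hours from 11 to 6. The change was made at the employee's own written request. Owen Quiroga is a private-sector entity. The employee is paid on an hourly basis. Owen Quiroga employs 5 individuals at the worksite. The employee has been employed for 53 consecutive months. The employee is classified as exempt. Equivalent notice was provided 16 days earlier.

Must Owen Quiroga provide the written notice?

No — not required.

(1) non-exempt — not satisfied.
(A) past probation — holds.
(B) not employee-requested — fails.
So (i) is not satisfied (T AND F).
(ii) not (fixed location) — not met.
(A) tenure ≥ 36 mo. — met.
(B) no recent notice — not met.
So (iii) is not satisfied (T AND F).
So (a) is not satisfied (F OR F OR F).
(i) no CBA — not satisfied.
(ii) hours reduced — met.
So (b) is satisfied (F OR T).
(2): F AND T → false.
(a) schedule shift > 8h — met.
(b) public agency — fails.
(3) = T AND F = false.
Overall: F OR F OR F → false.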